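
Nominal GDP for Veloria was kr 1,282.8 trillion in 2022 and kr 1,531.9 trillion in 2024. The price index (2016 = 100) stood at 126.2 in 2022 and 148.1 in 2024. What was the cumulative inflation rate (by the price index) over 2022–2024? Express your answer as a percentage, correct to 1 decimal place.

Price-level change = 148.1 / 126.2 − 1 = 0.1735.

17.4%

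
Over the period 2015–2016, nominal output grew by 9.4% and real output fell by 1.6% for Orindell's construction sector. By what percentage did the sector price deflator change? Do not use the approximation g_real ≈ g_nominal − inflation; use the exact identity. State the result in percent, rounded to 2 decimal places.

(1 + g_nom) = (1 + g_real)(1 + π), so π = 1.0940 / 0.9840 − 1 = 0.11179.

11.18%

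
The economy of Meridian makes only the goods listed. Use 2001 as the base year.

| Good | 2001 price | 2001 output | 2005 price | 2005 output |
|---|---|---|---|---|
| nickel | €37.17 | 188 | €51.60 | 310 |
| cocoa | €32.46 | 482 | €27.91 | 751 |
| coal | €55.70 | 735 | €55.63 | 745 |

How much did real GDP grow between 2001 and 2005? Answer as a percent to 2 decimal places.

Real GDP 2001 = Nominal GDP 2001 = 37.17·188 + 32.46·482 + 55.70·735 = 63573.18.
Real GDP 2005 (at 2001 prices) = 37.17·310 + 32.46·751 + 55.70·745 = 77396.66.
Real growth = 77396.66/63573.18 − 1 = 0.2174.

21.74%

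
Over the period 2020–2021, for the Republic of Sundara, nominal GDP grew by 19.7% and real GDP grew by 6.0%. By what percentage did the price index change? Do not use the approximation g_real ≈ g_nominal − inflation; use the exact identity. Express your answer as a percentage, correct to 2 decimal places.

(1 + g_nom) = (1 + g_real)(1 + π), so π = 1.1970 / 1.0600 − 1 = 0.12925.

12.92%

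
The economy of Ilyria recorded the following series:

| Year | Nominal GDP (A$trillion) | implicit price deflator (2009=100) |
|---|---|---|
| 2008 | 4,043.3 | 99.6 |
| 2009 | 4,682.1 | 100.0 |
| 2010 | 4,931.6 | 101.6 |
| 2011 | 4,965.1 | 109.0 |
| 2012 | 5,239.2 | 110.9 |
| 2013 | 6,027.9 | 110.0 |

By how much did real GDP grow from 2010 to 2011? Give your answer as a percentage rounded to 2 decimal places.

-6.16%

Real GDP 2010 = 4931.6/1.016 = 4853.94.
Real GDP 2011 = 4965.1/1.090 = 4555.14.
Change = 4555.14/4853.94 − 1 = -0.0616.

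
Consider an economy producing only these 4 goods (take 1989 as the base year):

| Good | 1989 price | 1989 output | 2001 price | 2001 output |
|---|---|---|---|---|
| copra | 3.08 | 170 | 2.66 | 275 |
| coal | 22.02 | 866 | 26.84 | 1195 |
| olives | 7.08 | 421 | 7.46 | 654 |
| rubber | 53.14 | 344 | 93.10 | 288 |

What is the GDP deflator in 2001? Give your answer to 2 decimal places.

Nominal GDP 2001 = 2.66·275 + 26.84·1195 + 7.46·654 + 93.10·288 = 64496.94.
Real GDP 2001 (at 1989 prices) = 3.08·275 + 22.02·1195 + 7.08·654 + 53.14·288 = 47095.54.
Deflator = Nominal/Real × 100 = 64496.94/47095.54 × 100 = 136.949.

136.95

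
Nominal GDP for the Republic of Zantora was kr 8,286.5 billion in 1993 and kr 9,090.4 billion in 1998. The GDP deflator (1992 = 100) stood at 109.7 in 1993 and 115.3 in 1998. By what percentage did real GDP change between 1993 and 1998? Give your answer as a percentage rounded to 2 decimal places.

Real GDP 1993 = 8286.5 / 1.097 = 7553.78.
Real GDP 1998 = 9090.4 / 1.153 = 7884.13.
Real growth = 7884.13 / 7553.78 − 1 = 0.0437.

4.37%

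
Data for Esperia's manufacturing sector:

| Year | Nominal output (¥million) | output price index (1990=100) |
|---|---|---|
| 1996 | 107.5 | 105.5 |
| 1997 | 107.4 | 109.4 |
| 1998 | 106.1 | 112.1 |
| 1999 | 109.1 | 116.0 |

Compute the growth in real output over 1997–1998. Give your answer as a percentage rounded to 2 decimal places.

Real output 1997 = 107.4/1.094 = 98.17.
Real output 1998 = 106.1/1.121 = 94.65.
Change = 94.65/98.17 − 1 = -0.0359.

-3.59%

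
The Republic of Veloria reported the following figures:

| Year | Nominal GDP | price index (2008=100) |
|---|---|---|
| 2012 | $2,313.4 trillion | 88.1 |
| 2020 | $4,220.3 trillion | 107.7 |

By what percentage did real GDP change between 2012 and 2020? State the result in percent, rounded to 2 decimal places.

Deflate each year: 2012 → 2313.4/0.881 = 2625.88; 2020 → 4220.3/1.077 = 3918.57.
So real GDP changed by 3918.57/2625.88 − 1 = 0.4923, i.e. 49.23%.

49.23%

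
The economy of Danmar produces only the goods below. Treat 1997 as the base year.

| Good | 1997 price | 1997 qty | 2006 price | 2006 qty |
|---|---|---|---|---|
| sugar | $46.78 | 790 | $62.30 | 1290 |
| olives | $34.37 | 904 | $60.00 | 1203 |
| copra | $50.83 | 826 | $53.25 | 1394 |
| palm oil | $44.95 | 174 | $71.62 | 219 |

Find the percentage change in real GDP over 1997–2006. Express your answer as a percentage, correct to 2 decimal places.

Real GDP 1997 = Nominal GDP 1997 = 46.78·790 + 34.37·904 + 50.83·826 + 44.95·174 = 117833.56.
Real GDP 2006 (at 1997 prices) = 46.78·1290 + 34.37·1203 + 50.83·1394 + 44.95·219 = 182394.38.
Real growth = 182394.38/117833.56 − 1 = 0.5479.

54.79%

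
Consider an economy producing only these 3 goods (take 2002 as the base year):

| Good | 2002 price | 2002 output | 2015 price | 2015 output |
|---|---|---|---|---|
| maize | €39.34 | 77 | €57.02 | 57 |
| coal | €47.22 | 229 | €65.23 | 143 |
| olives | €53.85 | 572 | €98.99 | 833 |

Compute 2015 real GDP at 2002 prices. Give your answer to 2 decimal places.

€53851.89

Real GDP 2015 = Σ (p_2002 × q_2015) = 39.34·57 + 47.22·143 + 53.85·833 = 53851.89.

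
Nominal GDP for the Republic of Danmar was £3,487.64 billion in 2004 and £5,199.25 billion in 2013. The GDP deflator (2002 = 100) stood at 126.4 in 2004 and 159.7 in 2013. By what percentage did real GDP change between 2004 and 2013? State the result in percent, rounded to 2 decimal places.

Deflate each year: 2004 → 3487.64/1.264 = 2759.21; 2013 → 5199.25/1.597 = 3255.64.
So real GDP changed by 3255.64/2759.21 − 1 = 0.1799, i.e. 17.99%.

17.99%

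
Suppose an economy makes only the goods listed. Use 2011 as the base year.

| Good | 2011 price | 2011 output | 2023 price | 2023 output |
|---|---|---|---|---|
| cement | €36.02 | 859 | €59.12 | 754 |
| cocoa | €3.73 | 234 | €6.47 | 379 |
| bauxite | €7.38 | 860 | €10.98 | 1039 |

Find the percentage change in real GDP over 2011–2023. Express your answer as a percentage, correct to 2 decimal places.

Real GDP 2011 = Nominal GDP 2011 = 36.02·859 + 3.73·234 + 7.38·860 = 38160.80.
Real GDP 2023 (at 2011 prices) = 36.02·754 + 3.73·379 + 7.38·1039 = 36240.57.
Real growth = 36240.57/38160.80 − 1 = -0.0503.

-5.03%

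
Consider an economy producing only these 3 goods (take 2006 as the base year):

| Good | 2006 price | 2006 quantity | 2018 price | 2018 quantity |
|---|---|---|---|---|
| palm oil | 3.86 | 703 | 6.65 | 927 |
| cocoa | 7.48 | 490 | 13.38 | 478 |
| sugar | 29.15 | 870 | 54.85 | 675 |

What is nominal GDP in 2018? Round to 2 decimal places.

Nominal GDP 2018 = Σ (p_2018 × q_2018) = 6.65·927 + 13.38·478 + 54.85·675 = 49583.94.

49583.94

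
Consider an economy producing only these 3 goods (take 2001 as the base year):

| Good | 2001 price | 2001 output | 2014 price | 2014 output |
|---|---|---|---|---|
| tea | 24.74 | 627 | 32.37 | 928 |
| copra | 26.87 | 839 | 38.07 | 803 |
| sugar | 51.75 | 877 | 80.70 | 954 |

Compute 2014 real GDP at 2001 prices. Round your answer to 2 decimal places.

93904.83

Real GDP 2014 = Σ (p_2001 × q_2014) = 24.74·928 + 26.87·803 + 51.75·954 = 93904.83.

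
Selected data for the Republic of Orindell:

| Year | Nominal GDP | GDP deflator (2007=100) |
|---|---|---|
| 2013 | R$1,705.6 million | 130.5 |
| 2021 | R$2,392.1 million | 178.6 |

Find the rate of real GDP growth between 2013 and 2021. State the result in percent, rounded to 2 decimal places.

2.48%

Real GDP 2013 = 1705.6 / 1.305 = 1306.97.
Real GDP 2021 = 2392.1 / 1.786 = 1339.36.
Real growth = 1339.36 / 1306.97 − 1 = 0.0248.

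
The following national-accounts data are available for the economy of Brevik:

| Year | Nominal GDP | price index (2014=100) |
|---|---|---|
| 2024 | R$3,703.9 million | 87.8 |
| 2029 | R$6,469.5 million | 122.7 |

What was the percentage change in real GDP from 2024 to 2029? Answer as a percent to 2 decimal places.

Real GDP 2024 = 3703.9 / 0.878 = 4218.56.
Real GDP 2029 = 6469.5 / 1.227 = 5272.62.
Real growth = 5272.62 / 4218.56 − 1 = 0.2499.

24.99%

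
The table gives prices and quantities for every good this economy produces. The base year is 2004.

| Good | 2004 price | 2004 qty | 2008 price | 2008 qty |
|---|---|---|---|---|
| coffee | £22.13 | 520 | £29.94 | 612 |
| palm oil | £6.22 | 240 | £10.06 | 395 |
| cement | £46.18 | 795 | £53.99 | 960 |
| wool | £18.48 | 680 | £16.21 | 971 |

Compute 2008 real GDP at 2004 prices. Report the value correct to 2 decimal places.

£78277.34

Real GDP 2008 = Σ (p_2004 × q_2008) = 22.13·612 + 6.22·395 + 46.18·960 + 18.48·971 = 78277.34.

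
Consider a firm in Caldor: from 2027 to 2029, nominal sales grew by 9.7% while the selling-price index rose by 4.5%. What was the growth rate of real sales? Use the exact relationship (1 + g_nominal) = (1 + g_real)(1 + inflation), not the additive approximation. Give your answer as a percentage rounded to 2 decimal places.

(1 + g_nom) = (1 + g_real)(1 + π), so g_real = 1.0970 / 1.0450 − 1 = 0.04976.

4.98%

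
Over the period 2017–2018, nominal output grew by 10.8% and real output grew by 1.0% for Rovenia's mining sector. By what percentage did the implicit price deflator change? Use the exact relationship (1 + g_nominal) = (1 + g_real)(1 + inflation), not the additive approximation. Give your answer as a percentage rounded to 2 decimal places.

9.70%

(1 + g_nom) = (1 + g_real)(1 + π), so π = 1.1080 / 1.0100 − 1 = 0.09703.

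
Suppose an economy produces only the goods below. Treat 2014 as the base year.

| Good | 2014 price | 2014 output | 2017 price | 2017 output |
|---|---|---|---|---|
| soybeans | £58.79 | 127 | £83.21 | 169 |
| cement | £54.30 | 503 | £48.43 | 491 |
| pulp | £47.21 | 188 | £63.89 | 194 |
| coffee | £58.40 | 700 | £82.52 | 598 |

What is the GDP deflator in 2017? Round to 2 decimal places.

123.43

Nominal GDP 2017 = 83.21·169 + 48.43·491 + 63.89·194 + 82.52·598 = 99583.24.
Real GDP 2017 (at 2014 prices) = 58.79·169 + 54.30·491 + 47.21·194 + 58.40·598 = 80678.75.
Deflator = Nominal/Real × 100 = 99583.24/80678.75 × 100 = 123.432.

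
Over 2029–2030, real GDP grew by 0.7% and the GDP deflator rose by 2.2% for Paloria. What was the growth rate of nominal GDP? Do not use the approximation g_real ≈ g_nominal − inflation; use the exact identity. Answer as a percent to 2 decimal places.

(1 + g_nom) = (1 + g_real)(1 + π) = 1.0070 × 1.0220 = 1.02915.

2.92%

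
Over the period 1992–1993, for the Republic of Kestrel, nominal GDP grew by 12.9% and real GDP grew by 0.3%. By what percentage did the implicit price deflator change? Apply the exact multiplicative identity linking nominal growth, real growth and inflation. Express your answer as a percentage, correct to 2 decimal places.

(1 + g_nom) = (1 + g_real)(1 + π), so π = 1.1290 / 1.0030 − 1 = 0.12562.

12.56%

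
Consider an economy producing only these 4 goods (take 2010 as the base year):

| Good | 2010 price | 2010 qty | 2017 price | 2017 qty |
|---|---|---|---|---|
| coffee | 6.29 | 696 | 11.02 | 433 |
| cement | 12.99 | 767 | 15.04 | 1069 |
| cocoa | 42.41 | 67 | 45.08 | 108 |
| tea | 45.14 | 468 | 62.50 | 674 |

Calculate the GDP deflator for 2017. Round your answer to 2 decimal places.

Nominal GDP 2017 = 11.02·433 + 15.04·1069 + 45.08·108 + 62.50·674 = 67843.06.
Real GDP 2017 (at 2010 prices) = 6.29·433 + 12.99·1069 + 42.41·108 + 45.14·674 = 51614.52.
Deflator = Nominal/Real × 100 = 67843.06/51614.52 × 100 = 131.442.

131.44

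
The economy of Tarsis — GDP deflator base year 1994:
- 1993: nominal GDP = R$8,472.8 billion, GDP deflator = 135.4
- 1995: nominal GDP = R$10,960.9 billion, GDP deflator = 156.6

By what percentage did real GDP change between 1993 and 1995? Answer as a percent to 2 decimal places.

Deflate each year: 1993 → 8472.8/1.354 = 6257.61; 1995 → 10960.9/1.566 = 6999.30.
So real GDP changed by 6999.30/6257.61 − 1 = 0.1185, i.e. 11.85%.

11.85%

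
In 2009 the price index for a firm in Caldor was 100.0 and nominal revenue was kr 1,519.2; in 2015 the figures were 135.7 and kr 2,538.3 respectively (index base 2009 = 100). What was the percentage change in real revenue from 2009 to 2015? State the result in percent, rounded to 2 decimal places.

23.13%

Real revenue 2009 = 1519.2 / 1.000 = 1519.20.
Real revenue 2015 = 2538.3 / 1.357 = 1870.52.
Real growth = 1870.52 / 1519.20 − 1 = 0.2313.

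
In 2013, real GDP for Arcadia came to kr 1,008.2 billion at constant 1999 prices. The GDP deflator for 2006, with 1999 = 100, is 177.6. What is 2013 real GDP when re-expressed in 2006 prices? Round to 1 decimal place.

Real GDP in 2006 prices = Real GDP in 1999 prices × (P_2006/P_1999) = 1008.2 × 1.776 = 1790.56.

kr 1,790.6 billion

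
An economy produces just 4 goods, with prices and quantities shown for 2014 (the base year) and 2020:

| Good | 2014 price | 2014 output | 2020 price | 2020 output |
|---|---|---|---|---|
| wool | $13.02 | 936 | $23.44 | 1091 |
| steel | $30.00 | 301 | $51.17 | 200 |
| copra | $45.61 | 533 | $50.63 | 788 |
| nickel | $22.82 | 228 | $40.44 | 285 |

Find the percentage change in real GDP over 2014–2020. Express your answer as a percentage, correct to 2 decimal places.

23.50%

Real GDP 2014 = Nominal GDP 2014 = 13.02·936 + 30.00·301 + 45.61·533 + 22.82·228 = 50729.81.
Real GDP 2020 (at 2014 prices) = 13.02·1091 + 30.00·200 + 45.61·788 + 22.82·285 = 62649.20.
Real growth = 62649.20/50729.81 − 1 = 0.2350.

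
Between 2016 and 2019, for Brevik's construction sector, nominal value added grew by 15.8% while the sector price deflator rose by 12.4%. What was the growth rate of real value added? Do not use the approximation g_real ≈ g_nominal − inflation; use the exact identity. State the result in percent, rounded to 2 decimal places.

(1 + g_nom) = (1 + g_real)(1 + π), so g_real = 1.1580 / 1.1240 − 1 = 0.03025.

3.02%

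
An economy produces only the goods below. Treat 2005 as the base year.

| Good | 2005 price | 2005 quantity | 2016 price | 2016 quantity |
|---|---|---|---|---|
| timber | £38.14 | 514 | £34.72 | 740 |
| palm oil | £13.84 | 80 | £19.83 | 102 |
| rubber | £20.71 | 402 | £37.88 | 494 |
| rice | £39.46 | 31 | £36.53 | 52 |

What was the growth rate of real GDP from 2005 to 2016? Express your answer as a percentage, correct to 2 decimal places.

Real GDP 2005 = Nominal GDP 2005 = 38.14·514 + 13.84·80 + 20.71·402 + 39.46·31 = 30259.84.
Real GDP 2016 (at 2005 prices) = 38.14·740 + 13.84·102 + 20.71·494 + 39.46·52 = 41917.94.
Real growth = 41917.94/30259.84 − 1 = 0.3853.

38.53%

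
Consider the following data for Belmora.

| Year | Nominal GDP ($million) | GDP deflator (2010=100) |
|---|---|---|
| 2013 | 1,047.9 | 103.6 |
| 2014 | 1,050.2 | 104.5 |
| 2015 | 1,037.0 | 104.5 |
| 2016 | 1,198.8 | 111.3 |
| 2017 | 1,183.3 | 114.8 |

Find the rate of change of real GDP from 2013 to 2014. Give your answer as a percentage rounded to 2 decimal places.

Real GDP 2013 = 1047.9/1.036 = 1011.49.
Real GDP 2014 = 1050.2/1.045 = 1004.98.
Change = 1004.98/1011.49 − 1 = -0.0064.

-0.64%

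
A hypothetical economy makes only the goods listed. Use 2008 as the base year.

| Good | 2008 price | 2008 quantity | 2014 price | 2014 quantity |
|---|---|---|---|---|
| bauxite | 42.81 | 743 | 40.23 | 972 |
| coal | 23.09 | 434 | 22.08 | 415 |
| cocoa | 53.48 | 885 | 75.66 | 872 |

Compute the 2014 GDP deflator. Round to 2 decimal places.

Nominal GDP 2014 = 40.23·972 + 22.08·415 + 75.66·872 = 114242.28.
Real GDP 2014 (at 2008 prices) = 42.81·972 + 23.09·415 + 53.48·872 = 97828.23.
Deflator = Nominal/Real × 100 = 114242.28/97828.23 × 100 = 116.778.

116.78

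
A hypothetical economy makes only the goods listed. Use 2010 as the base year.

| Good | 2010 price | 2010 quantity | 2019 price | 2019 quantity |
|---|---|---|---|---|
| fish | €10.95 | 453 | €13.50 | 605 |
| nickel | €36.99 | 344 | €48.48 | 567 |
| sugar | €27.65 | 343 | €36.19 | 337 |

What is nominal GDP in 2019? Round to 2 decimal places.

Nominal GDP 2019 = Σ (p_2019 × q_2019) = 13.50·605 + 48.48·567 + 36.19·337 = 47851.69.

€47851.69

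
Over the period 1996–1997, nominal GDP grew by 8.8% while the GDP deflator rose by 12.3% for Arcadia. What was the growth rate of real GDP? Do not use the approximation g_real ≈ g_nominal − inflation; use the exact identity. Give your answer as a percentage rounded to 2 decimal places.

(1 + g_nom) = (1 + g_real)(1 + π), so g_real = 1.0880 / 1.1230 − 1 = -0.03117.

-3.12%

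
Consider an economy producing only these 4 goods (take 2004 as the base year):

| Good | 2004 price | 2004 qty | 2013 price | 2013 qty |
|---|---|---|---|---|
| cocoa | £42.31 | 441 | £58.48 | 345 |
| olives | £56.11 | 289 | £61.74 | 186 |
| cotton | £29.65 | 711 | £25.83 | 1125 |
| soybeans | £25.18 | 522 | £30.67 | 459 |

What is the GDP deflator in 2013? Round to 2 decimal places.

Nominal GDP 2013 = 58.48·345 + 61.74·186 + 25.83·1125 + 30.67·459 = 74795.52.
Real GDP 2013 (at 2004 prices) = 42.31·345 + 56.11·186 + 29.65·1125 + 25.18·459 = 69947.28.
Deflator = Nominal/Real × 100 = 74795.52/69947.28 × 100 = 106.931.

106.93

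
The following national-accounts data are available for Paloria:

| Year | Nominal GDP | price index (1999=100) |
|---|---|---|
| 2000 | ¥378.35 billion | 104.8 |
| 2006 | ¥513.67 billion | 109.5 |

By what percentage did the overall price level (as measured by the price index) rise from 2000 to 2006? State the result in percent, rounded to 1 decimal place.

Price-level change = 109.5 / 104.8 − 1 = 0.0448.

4.5%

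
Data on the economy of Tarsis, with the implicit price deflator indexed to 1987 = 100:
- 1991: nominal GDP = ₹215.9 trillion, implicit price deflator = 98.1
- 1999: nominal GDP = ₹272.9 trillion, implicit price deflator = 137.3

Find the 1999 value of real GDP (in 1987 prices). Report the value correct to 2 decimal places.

Real GDP = Nominal / (implicit price deflator/100) = 272.9 / 1.373 = 198.76.

₹198.76 trillion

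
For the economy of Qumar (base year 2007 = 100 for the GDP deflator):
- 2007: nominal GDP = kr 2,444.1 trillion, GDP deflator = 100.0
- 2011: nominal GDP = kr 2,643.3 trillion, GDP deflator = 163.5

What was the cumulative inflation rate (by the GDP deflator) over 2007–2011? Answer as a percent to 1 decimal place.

Price-level change = 163.5 / 100.0 − 1 = 0.6350.

63.5%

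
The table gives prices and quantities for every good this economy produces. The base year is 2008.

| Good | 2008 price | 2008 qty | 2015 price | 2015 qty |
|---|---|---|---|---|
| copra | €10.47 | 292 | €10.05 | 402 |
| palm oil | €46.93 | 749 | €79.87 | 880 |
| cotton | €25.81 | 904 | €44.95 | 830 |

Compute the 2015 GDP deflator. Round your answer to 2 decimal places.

Nominal GDP 2015 = 10.05·402 + 79.87·880 + 44.95·830 = 111634.20.
Real GDP 2015 (at 2008 prices) = 10.47·402 + 46.93·880 + 25.81·830 = 66929.64.
Deflator = Nominal/Real × 100 = 111634.20/66929.64 × 100 = 166.793.

166.79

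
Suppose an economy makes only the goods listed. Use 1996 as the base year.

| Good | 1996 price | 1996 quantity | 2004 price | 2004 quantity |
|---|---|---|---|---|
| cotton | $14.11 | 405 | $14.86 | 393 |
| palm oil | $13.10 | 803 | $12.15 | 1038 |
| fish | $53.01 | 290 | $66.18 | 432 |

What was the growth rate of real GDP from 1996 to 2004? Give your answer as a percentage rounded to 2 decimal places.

Real GDP 1996 = Nominal GDP 1996 = 14.11·405 + 13.10·803 + 53.01·290 = 31606.75.
Real GDP 2004 (at 1996 prices) = 14.11·393 + 13.10·1038 + 53.01·432 = 42043.35.
Real growth = 42043.35/31606.75 − 1 = 0.3302.

33.02%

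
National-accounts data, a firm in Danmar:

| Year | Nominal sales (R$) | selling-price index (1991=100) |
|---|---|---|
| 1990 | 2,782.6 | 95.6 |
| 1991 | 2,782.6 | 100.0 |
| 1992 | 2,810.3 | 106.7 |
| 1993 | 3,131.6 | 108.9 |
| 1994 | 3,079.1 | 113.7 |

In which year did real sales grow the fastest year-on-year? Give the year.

1991: real = 2782.6/1.000 = 2782.60; growth vs 1990 (2910.67) = -4.40%.
1992: real = 2810.3/1.067 = 2633.83; growth vs 1991 (2782.60) = -5.35%.
1993: real = 3131.6/1.089 = 2875.67; growth vs 1992 (2633.83) = 9.18%.
1994: real = 3079.1/1.137 = 2708.09; growth vs 1993 (2875.67) = -5.83%.

1993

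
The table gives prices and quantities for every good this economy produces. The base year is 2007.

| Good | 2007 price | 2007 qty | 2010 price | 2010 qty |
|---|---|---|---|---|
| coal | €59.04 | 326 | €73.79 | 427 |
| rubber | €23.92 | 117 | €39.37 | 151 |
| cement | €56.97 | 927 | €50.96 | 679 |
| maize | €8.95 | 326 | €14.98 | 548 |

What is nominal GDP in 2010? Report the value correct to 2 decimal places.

€80264.08

Nominal GDP 2010 = Σ (p_2010 × q_2010) = 73.79·427 + 39.37·151 + 50.96·679 + 14.98·548 = 80264.08.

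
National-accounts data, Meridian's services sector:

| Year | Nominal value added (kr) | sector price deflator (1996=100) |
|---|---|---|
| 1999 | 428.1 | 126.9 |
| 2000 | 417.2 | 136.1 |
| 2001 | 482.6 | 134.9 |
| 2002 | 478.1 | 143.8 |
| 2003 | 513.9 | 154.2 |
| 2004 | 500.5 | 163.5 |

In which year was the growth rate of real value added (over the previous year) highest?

2001

2000: real = 417.2/1.361 = 306.54; growth vs 1999 (337.35) = -9.13%.
2001: real = 482.6/1.349 = 357.75; growth vs 2000 (306.54) = 16.71%.
2002: real = 478.1/1.438 = 332.48; growth vs 2001 (357.75) = -7.06%.
2003: real = 513.9/1.542 = 333.27; growth vs 2002 (332.48) = 0.24%.
2004: real = 500.5/1.635 = 306.12; growth vs 2003 (333.27) = -8.15%.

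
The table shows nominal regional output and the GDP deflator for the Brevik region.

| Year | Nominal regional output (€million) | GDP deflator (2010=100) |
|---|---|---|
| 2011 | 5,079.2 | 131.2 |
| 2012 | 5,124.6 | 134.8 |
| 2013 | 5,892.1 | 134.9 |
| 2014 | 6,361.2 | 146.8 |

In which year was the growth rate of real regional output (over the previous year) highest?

2012: real = 5124.6/1.348 = 3801.63; growth vs 2011 (3871.34) = -1.80%.
2013: real = 5892.1/1.349 = 4367.75; growth vs 2012 (3801.63) = 14.89%.
2014: real = 6361.2/1.468 = 4333.24; growth vs 2013 (4367.75) = -0.79%.

2013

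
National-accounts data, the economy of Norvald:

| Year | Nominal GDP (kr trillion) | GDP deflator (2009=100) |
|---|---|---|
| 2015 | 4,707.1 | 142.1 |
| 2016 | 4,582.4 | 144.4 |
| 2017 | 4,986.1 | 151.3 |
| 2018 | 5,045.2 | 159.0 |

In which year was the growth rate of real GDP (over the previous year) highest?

2016: real = 4582.4/1.444 = 3173.41; growth vs 2015 (3312.53) = -4.20%.
2017: real = 4986.1/1.513 = 3295.51; growth vs 2016 (3173.41) = 3.85%.
2018: real = 5045.2/1.590 = 3173.08; growth vs 2017 (3295.51) = -3.72%.

2017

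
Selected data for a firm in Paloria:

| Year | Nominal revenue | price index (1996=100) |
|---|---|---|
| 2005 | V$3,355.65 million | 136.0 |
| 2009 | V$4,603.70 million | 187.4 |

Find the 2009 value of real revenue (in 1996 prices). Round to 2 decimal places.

V$2,456.62 million

Real revenue = Nominal / (price index/100) = 4603.70 / 1.874 = 2456.62.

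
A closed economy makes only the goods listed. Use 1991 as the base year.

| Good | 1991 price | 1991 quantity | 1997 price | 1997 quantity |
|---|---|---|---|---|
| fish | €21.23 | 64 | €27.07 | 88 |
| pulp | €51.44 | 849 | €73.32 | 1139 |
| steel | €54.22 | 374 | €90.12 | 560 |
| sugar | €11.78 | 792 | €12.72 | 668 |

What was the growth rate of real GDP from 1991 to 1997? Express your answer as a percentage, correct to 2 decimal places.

32.22%

Real GDP 1991 = Nominal GDP 1991 = 21.23·64 + 51.44·849 + 54.22·374 + 11.78·792 = 74639.32.
Real GDP 1997 (at 1991 prices) = 21.23·88 + 51.44·1139 + 54.22·560 + 11.78·668 = 98690.64.
Real growth = 98690.64/74639.32 − 1 = 0.3222.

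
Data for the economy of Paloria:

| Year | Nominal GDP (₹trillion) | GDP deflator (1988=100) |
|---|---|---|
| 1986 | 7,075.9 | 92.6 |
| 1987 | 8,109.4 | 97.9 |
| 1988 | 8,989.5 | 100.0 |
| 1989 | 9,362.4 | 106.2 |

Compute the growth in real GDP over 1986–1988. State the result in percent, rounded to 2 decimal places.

Real GDP 1986 = 7075.9/0.926 = 7641.36.
Real GDP 1988 = 8989.5/1.000 = 8989.50.
Change = 8989.50/7641.36 − 1 = 0.1764.

17.64%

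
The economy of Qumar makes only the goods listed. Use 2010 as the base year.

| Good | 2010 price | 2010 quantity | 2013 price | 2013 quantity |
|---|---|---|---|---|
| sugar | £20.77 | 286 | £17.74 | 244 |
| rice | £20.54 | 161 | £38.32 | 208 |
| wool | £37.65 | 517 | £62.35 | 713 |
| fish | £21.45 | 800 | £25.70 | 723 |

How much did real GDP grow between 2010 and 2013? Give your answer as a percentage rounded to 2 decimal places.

12.69%

Real GDP 2010 = Nominal GDP 2010 = 20.77·286 + 20.54·161 + 37.65·517 + 21.45·800 = 45872.21.
Real GDP 2013 (at 2010 prices) = 20.77·244 + 20.54·208 + 37.65·713 + 21.45·723 = 51693.00.
Real growth = 51693.00/45872.21 − 1 = 0.1269.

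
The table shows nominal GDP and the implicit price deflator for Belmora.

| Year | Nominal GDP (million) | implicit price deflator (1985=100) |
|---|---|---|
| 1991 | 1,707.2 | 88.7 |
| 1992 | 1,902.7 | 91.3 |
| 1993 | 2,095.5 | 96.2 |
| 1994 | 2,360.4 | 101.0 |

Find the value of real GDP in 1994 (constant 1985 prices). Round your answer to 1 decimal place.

Real GDP 1994 = 2360.4 / 1.010 = 2337.03.

2,337.0 million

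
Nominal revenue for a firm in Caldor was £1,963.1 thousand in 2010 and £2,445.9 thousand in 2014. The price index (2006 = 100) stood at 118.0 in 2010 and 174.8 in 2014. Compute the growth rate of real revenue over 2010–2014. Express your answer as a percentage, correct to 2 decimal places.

Deflate each year: 2010 → 1963.1/1.180 = 1663.64; 2014 → 2445.9/1.748 = 1399.26.
So real revenue changed by 1399.26/1663.64 − 1 = -0.1589, i.e. -15.89%.

-15.89%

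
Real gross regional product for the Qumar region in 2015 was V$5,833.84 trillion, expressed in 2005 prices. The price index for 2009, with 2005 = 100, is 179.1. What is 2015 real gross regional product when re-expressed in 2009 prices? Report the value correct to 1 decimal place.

V$10,448.4 trillion

Real gross regional product in 2009 prices = Real gross regional product in 2005 prices × (P_2009/P_2005) = 5833.84 × 1.791 = 10448.41.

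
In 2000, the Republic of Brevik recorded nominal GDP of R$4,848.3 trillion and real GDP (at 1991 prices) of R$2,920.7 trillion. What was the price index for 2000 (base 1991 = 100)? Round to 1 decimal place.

166.0

price index = (Nominal / Real) × 100 = 4848.3 / 2920.7 × 100 = 166.00.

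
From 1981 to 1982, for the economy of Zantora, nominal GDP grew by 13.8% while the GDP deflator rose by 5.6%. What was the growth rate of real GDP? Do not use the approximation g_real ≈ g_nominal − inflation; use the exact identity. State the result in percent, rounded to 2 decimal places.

(1 + g_nom) = (1 + g_real)(1 + π), so g_real = 1.1380 / 1.0560 − 1 = 0.07765.

7.77%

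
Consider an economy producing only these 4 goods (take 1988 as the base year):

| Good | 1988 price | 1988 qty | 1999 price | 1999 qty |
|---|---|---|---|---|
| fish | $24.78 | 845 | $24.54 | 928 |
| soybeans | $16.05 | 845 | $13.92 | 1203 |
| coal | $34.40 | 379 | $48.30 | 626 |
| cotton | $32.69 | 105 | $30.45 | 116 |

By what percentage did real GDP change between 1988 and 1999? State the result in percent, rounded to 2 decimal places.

Real GDP 1988 = Nominal GDP 1988 = 24.78·845 + 16.05·845 + 34.40·379 + 32.69·105 = 50971.40.
Real GDP 1999 (at 1988 prices) = 24.78·928 + 16.05·1203 + 34.40·626 + 32.69·116 = 67630.43.
Real growth = 67630.43/50971.40 − 1 = 0.3268.

32.68%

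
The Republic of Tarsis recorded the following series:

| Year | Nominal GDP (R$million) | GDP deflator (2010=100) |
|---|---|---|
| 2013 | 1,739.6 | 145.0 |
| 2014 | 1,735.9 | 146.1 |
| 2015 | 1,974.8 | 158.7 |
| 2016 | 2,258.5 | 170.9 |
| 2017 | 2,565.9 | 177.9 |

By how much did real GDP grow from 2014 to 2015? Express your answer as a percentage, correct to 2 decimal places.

Real GDP 2014 = 1735.9/1.461 = 1188.16.
Real GDP 2015 = 1974.8/1.587 = 1244.36.
Change = 1244.36/1188.16 − 1 = 0.0473.

4.73%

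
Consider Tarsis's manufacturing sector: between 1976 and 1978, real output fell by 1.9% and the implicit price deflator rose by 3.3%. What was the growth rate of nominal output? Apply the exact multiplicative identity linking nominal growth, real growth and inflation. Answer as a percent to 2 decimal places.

1.34%

(1 + g_nom) = (1 + g_real)(1 + π) = 0.9810 × 1.0330 = 1.01337.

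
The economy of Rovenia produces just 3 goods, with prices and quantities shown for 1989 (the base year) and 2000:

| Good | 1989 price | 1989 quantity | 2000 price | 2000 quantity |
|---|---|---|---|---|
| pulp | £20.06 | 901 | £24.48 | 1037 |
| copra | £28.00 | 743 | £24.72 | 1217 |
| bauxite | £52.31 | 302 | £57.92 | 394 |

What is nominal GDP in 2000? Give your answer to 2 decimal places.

Nominal GDP 2000 = Σ (p_2000 × q_2000) = 24.48·1037 + 24.72·1217 + 57.92·394 = 78290.48.

£78290.48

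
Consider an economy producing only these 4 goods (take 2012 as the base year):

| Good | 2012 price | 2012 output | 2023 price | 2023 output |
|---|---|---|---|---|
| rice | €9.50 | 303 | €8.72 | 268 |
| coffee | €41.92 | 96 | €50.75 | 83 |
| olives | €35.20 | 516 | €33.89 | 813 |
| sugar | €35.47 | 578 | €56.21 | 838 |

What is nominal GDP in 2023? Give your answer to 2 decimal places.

€81205.76

Nominal GDP 2023 = Σ (p_2023 × q_2023) = 8.72·268 + 50.75·83 + 33.89·813 + 56.21·838 = 81205.76.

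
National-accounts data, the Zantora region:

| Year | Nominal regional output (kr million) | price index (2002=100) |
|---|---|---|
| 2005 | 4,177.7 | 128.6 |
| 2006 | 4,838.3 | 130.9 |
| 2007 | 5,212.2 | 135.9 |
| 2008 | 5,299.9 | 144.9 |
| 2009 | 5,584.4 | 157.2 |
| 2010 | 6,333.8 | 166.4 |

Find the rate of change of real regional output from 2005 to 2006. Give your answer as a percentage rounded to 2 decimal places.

13.78%

Real regional output 2005 = 4177.7/1.286 = 3248.60.
Real regional output 2006 = 4838.3/1.309 = 3696.18.
Change = 3696.18/3248.60 − 1 = 0.1378.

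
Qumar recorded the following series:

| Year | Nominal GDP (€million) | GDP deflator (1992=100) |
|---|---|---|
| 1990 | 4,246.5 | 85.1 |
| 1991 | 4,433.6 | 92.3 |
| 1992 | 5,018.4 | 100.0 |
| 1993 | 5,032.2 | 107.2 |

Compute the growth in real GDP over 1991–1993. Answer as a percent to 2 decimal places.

Real GDP 1991 = 4433.6/0.923 = 4803.47.
Real GDP 1993 = 5032.2/1.072 = 4694.22.
Change = 4694.22/4803.47 − 1 = -0.0227.

-2.27%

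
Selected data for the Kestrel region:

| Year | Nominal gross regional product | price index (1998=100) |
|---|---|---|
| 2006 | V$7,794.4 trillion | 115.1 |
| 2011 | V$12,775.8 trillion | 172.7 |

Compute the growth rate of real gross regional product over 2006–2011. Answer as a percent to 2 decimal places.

Deflate each year: 2006 → 7794.4/1.151 = 6771.85; 2011 → 12775.8/1.727 = 7397.68.
So real gross regional product changed by 7397.68/6771.85 − 1 = 0.0924, i.e. 9.24%.

9.24%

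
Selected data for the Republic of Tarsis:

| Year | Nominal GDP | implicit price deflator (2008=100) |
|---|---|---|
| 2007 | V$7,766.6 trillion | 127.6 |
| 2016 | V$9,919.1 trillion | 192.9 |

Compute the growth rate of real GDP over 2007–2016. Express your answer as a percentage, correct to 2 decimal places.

-15.52%

Real GDP 2007 = 7766.6 / 1.276 = 6086.68.
Real GDP 2016 = 9919.1 / 1.929 = 5142.09.
Real growth = 5142.09 / 6086.68 − 1 = -0.1552.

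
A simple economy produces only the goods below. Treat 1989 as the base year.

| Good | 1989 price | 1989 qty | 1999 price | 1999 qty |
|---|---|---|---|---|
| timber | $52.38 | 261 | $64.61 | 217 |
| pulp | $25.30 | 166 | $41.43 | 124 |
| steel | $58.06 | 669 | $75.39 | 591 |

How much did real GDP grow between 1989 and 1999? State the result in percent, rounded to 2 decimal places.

Real GDP 1989 = Nominal GDP 1989 = 52.38·261 + 25.30·166 + 58.06·669 = 56713.12.
Real GDP 1999 (at 1989 prices) = 52.38·217 + 25.30·124 + 58.06·591 = 48817.12.
Real growth = 48817.12/56713.12 − 1 = -0.1392.

-13.92%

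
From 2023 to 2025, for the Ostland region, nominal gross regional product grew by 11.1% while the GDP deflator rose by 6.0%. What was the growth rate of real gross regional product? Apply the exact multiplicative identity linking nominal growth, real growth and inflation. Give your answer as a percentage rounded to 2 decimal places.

(1 + g_nom) = (1 + g_real)(1 + π), so g_real = 1.1110 / 1.0600 − 1 = 0.04811.

4.81%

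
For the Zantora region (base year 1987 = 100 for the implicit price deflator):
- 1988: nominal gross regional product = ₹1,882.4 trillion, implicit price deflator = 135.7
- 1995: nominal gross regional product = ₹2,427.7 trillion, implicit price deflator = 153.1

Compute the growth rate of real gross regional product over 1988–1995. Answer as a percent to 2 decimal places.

14.31%

Real gross regional product 1988 = 1882.4 / 1.357 = 1387.18.
Real gross regional product 1995 = 2427.7 / 1.531 = 1585.70.
Real growth = 1585.70 / 1387.18 − 1 = 0.1431.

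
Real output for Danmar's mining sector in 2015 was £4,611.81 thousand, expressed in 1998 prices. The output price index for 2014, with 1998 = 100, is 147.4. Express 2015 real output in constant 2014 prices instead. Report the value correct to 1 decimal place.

£6,797.8 thousand

Real output in 2014 prices = Real output in 1998 prices × (P_2014/P_1998) = 4611.81 × 1.474 = 6797.81.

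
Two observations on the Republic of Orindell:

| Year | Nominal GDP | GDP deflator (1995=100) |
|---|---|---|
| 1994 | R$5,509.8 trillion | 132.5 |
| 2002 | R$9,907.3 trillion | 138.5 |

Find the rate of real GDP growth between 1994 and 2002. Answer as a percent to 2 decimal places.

72.02%

Deflate each year: 1994 → 5509.8/1.325 = 4158.34; 2002 → 9907.3/1.385 = 7153.29.
So real GDP changed by 7153.29/4158.34 − 1 = 0.7202, i.e. 72.02%.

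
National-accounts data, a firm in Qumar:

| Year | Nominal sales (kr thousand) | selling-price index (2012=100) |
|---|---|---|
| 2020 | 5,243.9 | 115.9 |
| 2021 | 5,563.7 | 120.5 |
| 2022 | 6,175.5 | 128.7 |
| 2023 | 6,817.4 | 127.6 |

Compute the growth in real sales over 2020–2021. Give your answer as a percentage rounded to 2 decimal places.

Real sales 2020 = 5243.9/1.159 = 4524.50.
Real sales 2021 = 5563.7/1.205 = 4617.18.
Change = 4617.18/4524.50 − 1 = 0.0205.

2.05%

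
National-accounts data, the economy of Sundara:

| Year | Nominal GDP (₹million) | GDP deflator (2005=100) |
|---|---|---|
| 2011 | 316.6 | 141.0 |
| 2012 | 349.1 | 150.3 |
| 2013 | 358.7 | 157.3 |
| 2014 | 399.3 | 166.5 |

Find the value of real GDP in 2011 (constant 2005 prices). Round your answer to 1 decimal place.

₹224.5 million

Real GDP 2011 = 316.6 / 1.410 = 224.54.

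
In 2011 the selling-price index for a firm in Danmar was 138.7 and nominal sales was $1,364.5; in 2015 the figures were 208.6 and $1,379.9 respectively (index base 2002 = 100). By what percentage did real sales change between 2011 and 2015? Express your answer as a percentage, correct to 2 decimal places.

-32.76%

Real sales 2011 = 1364.5 / 1.387 = 983.78.
Real sales 2015 = 1379.9 / 2.086 = 661.51.
Real growth = 661.51 / 983.78 − 1 = -0.3276.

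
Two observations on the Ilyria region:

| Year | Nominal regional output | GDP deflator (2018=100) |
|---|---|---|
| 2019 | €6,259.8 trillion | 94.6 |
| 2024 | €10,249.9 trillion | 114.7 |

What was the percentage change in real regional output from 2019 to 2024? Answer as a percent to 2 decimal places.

Deflate each year: 2019 → 6259.8/0.946 = 6617.12; 2024 → 10249.9/1.147 = 8936.27.
So real regional output changed by 8936.27/6617.12 − 1 = 0.3505, i.e. 35.05%.

35.05%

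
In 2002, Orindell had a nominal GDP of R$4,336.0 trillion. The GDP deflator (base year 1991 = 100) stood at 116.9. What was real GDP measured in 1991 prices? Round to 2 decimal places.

R$3,709.15 trillion

Real GDP = Nominal / (GDP deflator/100) = 4336.0 / 1.169 = 3709.15.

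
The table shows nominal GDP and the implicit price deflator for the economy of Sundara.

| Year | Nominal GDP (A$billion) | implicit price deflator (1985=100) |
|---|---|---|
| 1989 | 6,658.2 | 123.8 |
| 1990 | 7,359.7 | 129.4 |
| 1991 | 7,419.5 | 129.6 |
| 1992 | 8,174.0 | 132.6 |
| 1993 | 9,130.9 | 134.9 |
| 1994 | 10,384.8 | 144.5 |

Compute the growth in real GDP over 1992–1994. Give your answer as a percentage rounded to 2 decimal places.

Real GDP 1992 = 8174.0/1.326 = 6164.40.
Real GDP 1994 = 10384.8/1.445 = 7186.71.
Change = 7186.71/6164.40 − 1 = 0.1658.

16.58%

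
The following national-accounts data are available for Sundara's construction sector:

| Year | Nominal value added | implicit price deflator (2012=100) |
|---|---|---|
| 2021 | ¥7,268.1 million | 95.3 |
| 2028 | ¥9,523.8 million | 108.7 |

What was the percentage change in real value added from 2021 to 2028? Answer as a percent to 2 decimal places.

14.88%

Deflate each year: 2021 → 7268.1/0.953 = 7626.55; 2028 → 9523.8/1.087 = 8761.55.
So real value added changed by 8761.55/7626.55 − 1 = 0.1488, i.e. 14.88%.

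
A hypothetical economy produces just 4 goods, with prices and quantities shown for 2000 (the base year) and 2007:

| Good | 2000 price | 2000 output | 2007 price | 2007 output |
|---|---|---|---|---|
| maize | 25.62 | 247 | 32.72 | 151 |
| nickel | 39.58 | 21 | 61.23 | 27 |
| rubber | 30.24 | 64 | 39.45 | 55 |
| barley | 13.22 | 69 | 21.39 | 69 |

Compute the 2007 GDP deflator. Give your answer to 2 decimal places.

Nominal GDP 2007 = 32.72·151 + 61.23·27 + 39.45·55 + 21.39·69 = 10239.59.
Real GDP 2007 (at 2000 prices) = 25.62·151 + 39.58·27 + 30.24·55 + 13.22·69 = 7512.66.
Deflator = Nominal/Real × 100 = 10239.59/7512.66 × 100 = 136.298.

136.30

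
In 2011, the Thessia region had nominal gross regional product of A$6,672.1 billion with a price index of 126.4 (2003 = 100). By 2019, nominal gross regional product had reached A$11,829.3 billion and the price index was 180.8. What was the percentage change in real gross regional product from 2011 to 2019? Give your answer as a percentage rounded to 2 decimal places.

23.95%

Real gross regional product 2011 = 6672.1 / 1.264 = 5278.56.
Real gross regional product 2019 = 11829.3 / 1.808 = 6542.75.
Real growth = 6542.75 / 5278.56 − 1 = 0.2395.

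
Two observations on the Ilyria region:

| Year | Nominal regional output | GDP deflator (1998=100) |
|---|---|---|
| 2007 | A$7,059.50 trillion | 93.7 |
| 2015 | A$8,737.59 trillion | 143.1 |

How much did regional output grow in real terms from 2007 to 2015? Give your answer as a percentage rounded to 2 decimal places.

-18.96%

Real regional output 2007 = 7059.50 / 0.937 = 7534.15.
Real regional output 2015 = 8737.59 / 1.431 = 6105.93.
Real growth = 6105.93 / 7534.15 − 1 = -0.1896.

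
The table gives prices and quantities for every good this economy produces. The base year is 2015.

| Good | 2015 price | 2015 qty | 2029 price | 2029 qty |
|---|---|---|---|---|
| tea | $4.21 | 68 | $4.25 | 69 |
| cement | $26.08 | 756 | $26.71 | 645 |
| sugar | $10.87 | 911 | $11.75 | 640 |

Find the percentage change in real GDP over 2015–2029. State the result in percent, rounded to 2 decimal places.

-19.52%

Real GDP 2015 = Nominal GDP 2015 = 4.21·68 + 26.08·756 + 10.87·911 = 29905.33.
Real GDP 2029 (at 2015 prices) = 4.21·69 + 26.08·645 + 10.87·640 = 24068.89.
Real growth = 24068.89/29905.33 − 1 = -0.1952.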